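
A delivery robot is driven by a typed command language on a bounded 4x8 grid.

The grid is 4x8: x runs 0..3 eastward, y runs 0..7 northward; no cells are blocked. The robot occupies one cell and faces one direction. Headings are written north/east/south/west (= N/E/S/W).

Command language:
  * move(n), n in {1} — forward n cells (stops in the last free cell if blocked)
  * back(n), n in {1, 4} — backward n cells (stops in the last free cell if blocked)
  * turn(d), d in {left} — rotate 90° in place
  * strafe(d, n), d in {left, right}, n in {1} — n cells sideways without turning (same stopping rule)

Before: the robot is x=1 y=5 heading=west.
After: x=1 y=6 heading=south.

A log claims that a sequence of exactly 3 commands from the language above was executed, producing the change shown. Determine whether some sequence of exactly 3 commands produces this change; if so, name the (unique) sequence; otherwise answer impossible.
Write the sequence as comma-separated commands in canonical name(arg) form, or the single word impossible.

turn(left), back(4), move(1)

key: position moved to (1,6) AND the heading swung to S — translation plus rotation needed
begin: x=1 y=5 heading=west
[1] after turn(left): x=1 y=5 heading=south
[2] after back(4): x=1 y=7 heading=south
[3] after move(1): x=1 y=6 heading=south
all 216 alternatives checked — unique.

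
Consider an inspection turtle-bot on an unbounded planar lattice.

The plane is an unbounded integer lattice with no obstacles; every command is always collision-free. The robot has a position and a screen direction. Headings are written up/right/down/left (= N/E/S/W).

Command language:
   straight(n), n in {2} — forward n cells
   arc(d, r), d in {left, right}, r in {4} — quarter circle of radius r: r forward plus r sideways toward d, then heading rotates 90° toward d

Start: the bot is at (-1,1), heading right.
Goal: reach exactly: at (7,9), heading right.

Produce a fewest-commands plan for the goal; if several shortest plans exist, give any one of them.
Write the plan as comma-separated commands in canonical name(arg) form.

arc(left, 4), arc(right, 4)

t0: at (-1,1), heading right
step 1 (arc(left, 4)): at (3,5), heading up
step 2 (arc(right, 4)): at (7,9), heading right
nothing shorter than 2 reaches the goal.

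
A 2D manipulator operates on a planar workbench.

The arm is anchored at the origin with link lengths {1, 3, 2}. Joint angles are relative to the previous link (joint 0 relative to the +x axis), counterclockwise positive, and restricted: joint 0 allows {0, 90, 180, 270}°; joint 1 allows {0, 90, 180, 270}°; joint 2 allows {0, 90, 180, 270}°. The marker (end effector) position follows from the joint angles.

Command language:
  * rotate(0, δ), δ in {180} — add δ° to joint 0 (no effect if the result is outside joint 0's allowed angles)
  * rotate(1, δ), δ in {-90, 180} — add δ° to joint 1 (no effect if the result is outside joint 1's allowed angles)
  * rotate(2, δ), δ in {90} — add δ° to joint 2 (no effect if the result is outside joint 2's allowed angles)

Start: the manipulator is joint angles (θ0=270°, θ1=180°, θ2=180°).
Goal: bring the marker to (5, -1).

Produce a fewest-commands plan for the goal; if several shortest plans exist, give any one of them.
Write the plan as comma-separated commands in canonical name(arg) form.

initial: joint angles (θ0=270°, θ1=180°, θ2=180°)
t=1 rotate(2, 90) ⇒ joint angles (θ0=270°, θ1=180°, θ2=270°)
t=2 rotate(2, 90) ⇒ joint angles (θ0=270°, θ1=180°, θ2=0°)
t=3 rotate(1, -90) ⇒ joint angles (θ0=270°, θ1=90°, θ2=0°)
no 2-step plan works, so 3 is optimal.

rotate(2, 90), rotate(2, 90), rotate(1, -90)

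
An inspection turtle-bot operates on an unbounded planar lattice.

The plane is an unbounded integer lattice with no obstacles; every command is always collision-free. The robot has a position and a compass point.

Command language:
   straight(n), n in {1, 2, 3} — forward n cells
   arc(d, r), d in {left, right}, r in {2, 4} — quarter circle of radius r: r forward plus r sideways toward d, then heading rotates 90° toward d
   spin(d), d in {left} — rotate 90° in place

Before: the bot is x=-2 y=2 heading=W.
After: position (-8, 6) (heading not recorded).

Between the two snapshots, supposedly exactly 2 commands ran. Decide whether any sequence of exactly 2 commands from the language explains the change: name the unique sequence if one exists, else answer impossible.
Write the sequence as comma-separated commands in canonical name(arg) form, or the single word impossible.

key: order matters: swapping straight(2) and arc(right, 4) lands elsewhere
t0: x=-2 y=2 heading=W
step 1 (straight(2)): x=-4 y=2 heading=W
step 2 (arc(right, 4)): x=-8 y=6 heading=N
all 64 alternatives checked — unique.

straight(2), arc(right, 4)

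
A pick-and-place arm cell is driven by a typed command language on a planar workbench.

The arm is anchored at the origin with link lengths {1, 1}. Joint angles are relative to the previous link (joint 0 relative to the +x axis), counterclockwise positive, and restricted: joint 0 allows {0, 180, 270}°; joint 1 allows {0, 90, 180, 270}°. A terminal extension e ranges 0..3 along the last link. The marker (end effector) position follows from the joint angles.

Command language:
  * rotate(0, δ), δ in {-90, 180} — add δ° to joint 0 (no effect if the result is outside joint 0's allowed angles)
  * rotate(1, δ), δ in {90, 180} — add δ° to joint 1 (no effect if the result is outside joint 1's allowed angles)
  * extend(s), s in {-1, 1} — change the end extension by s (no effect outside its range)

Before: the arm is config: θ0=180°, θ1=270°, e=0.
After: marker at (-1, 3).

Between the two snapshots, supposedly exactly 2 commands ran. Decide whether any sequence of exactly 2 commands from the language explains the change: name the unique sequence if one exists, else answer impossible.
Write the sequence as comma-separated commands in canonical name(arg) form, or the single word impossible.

from: config: θ0=180°, θ1=270°, e=0
[1] after extend(1): config: θ0=180°, θ1=270°, e=1
[2] after extend(1): config: θ0=180°, θ1=270°, e=2
uniquely the one of 36 2-step routes that fits.

extend(1), extend(1)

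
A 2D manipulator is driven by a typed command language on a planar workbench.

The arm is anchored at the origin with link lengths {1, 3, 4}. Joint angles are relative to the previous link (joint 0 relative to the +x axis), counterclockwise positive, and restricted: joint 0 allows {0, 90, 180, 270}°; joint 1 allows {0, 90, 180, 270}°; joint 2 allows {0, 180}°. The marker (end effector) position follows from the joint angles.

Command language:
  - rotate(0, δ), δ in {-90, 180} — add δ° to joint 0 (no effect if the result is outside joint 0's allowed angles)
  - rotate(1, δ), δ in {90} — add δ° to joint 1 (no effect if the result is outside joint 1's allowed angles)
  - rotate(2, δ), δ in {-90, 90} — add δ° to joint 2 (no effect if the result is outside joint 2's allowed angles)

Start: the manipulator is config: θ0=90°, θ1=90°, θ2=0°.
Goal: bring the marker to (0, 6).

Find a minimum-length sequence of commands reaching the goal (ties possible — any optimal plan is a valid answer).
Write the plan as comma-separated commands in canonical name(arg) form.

start: config: θ0=90°, θ1=90°, θ2=0°
1. rotate(1, 90) → config: θ0=90°, θ1=180°, θ2=0°
2. rotate(0, 180) → config: θ0=270°, θ1=180°, θ2=0°
minimal: 2 command(s), checked below 2.

rotate(1, 90), rotate(0, 180)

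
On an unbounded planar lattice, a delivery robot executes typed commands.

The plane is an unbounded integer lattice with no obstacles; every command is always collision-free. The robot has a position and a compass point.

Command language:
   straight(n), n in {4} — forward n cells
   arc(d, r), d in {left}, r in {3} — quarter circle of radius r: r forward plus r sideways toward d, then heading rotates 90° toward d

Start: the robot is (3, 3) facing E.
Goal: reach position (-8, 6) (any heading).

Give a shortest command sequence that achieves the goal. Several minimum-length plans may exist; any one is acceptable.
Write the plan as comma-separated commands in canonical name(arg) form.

initial: (3, 3) facing E
1. arc(left, 3) → (6, 6) facing N
2. arc(left, 3) → (3, 9) facing W
3. straight(4) → (-1, 9) facing W
4. straight(4) → (-5, 9) facing W
5. arc(left, 3) → (-8, 6) facing S
shorter routes all fall short; 5 is best.

arc(left, 3), arc(left, 3), straight(4), straight(4), arc(left, 3)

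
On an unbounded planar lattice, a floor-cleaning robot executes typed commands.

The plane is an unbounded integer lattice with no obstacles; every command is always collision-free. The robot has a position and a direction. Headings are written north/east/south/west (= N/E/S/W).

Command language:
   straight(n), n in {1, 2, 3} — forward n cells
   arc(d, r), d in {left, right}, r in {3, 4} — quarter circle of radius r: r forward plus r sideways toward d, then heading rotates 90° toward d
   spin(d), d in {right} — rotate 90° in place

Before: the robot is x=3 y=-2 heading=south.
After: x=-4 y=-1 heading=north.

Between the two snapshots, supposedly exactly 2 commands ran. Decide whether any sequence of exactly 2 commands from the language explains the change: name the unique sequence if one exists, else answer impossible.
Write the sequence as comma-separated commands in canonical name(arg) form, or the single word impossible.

key: order matters: swapping arc(right, 3) and arc(right, 4) lands elsewhere
begin: x=3 y=-2 heading=south
[1] after arc(right, 3): x=0 y=-5 heading=west
[2] after arc(right, 4): x=-4 y=-1 heading=north
no other 2-command option fits: unique.

arc(right, 3), arc(right, 4)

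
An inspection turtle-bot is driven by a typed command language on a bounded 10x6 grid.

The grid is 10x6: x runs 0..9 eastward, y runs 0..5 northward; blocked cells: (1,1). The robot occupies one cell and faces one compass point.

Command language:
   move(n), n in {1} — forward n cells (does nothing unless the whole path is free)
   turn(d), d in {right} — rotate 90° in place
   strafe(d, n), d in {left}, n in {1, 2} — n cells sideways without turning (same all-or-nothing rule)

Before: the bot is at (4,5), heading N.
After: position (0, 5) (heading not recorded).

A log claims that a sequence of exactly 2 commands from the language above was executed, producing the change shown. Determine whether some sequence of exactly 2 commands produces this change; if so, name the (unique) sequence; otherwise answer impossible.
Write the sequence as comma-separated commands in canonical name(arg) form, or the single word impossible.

strafe(left, 2), strafe(left, 2)

t0: at (4,5), heading N
[1] after strafe(left, 2): at (2,5), heading N
[2] after strafe(left, 2): at (0,5), heading N
all 16 alternatives checked — unique.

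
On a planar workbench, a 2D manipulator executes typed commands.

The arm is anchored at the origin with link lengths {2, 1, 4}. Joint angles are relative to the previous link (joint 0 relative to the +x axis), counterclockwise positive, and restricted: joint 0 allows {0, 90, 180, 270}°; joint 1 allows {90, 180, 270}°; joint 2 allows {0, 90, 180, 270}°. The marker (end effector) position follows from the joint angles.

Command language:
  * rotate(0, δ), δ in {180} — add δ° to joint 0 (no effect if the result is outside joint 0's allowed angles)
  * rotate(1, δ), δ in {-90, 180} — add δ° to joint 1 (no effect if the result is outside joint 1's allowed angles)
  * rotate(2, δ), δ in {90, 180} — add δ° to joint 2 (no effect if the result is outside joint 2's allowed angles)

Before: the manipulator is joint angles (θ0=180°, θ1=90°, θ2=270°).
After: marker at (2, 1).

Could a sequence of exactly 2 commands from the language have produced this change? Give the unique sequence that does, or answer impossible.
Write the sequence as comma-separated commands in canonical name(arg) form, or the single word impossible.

key: running rotate(1, 180) before rotate(1, -90) would end elsewhere — order is forced
t0: joint angles (θ0=180°, θ1=90°, θ2=270°)
step 1 (rotate(1, -90)): joint angles (θ0=180°, θ1=90°, θ2=270°)
step 2 (rotate(1, 180)): joint angles (θ0=180°, θ1=270°, θ2=270°)
uniquely the one of 25 2-step routes that fits.

rotate(1, -90), rotate(1, 180)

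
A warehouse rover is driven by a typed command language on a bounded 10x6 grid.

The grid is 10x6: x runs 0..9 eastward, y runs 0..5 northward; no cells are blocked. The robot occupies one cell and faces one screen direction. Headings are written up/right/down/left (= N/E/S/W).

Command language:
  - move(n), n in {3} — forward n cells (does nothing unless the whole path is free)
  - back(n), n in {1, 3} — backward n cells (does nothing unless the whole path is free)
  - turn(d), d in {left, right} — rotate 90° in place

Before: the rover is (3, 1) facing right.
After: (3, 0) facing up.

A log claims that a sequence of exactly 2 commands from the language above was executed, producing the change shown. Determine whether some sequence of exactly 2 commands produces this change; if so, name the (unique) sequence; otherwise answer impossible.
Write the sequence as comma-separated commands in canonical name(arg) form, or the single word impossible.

turn(left), back(1)

key: running back(1) before turn(left) would end elsewhere — order is forced
t0: (3, 1) facing right
[1] after turn(left): (3, 1) facing up
[2] after back(1): (3, 0) facing up
no rival 2-sequence matches.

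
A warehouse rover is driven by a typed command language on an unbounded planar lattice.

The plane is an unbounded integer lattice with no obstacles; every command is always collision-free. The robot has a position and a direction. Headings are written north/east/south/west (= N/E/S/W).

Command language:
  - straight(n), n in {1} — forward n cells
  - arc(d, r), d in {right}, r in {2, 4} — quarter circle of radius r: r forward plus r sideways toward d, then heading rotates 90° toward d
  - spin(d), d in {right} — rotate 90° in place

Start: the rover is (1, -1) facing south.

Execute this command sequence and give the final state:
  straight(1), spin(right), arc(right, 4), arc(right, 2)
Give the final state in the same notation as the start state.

(-1, 4) facing east

start: (1, -1) facing south
t=1 straight(1) ⇒ (1, -2) facing south
t=2 spin(right) ⇒ (1, -2) facing west
t=3 arc(right, 4) ⇒ (-3, 2) facing north
t=4 arc(right, 2) ⇒ (-1, 4) facing east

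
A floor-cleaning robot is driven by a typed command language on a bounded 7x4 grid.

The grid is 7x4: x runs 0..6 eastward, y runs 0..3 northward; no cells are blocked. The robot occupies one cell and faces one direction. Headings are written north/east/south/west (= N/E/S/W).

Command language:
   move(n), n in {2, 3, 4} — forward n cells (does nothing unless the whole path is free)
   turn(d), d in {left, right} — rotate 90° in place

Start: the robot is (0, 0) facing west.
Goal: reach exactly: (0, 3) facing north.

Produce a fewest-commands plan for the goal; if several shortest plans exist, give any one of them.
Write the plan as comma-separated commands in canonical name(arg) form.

from: (0, 0) facing west
step 1 (turn(right)): (0, 0) facing north
step 2 (move(3)): (0, 3) facing north
nothing shorter than 2 reaches the goal.

turn(right), move(3)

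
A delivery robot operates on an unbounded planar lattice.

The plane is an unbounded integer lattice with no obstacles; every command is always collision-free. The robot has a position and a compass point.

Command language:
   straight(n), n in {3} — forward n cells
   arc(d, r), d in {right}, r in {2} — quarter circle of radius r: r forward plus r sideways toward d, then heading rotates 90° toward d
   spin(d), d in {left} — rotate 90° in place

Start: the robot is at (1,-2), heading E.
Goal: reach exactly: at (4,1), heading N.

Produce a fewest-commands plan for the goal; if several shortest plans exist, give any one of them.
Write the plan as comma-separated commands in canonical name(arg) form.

straight(3), spin(left), straight(3)

begin: at (1,-2), heading E
[1] after straight(3): at (4,-2), heading E
[2] after spin(left): at (4,-2), heading N
[3] after straight(3): at (4,1), heading N
minimal: 3 command(s), checked below 3.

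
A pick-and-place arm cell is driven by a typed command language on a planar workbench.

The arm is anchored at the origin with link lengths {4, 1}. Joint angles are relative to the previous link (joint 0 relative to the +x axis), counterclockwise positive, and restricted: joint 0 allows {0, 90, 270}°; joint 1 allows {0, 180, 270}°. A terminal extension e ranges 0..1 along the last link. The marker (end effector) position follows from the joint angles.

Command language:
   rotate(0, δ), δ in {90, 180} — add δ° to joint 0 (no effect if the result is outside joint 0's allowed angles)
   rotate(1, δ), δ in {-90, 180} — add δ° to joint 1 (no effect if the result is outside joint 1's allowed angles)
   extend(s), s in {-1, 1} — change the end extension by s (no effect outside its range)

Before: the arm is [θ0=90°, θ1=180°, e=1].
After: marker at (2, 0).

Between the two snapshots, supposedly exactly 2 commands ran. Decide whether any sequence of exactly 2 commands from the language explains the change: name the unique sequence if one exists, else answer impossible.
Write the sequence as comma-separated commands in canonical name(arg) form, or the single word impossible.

key: running rotate(0, 90) before rotate(0, 180) would end elsewhere — order is forced
t0: [θ0=90°, θ1=180°, e=1]
1. rotate(0, 180) → [θ0=270°, θ1=180°, e=1]
2. rotate(0, 90) → [θ0=0°, θ1=180°, e=1]
all 36 alternatives checked — unique.

rotate(0, 180), rotate(0, 90)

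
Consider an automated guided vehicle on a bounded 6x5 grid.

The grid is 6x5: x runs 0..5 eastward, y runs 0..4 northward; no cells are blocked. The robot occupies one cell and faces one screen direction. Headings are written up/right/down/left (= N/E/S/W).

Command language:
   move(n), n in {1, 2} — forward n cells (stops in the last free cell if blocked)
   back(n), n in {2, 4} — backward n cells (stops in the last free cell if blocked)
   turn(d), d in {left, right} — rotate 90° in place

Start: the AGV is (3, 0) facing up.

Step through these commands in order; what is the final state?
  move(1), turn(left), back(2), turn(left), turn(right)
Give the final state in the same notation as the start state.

(5, 1) facing left

t0: (3, 0) facing up
step 1 (move(1)): (3, 1) facing up
step 2 (turn(left)): (3, 1) facing left
step 3 (back(2)): (5, 1) facing left
step 4 (turn(left)): (5, 1) facing down
step 5 (turn(right)): (5, 1) facing left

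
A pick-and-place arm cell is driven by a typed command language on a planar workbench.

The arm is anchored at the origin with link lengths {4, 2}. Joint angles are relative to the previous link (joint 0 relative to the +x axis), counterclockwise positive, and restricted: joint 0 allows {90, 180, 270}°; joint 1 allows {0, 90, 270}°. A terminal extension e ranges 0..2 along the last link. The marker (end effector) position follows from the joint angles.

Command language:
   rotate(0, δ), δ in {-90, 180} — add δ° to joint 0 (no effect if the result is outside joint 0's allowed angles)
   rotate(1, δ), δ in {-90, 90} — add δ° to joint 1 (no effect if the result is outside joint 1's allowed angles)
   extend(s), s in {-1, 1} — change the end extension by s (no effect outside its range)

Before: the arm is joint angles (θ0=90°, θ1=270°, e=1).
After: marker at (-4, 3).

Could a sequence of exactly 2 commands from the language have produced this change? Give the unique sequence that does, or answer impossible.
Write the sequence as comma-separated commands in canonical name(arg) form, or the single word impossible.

rotate(0, 180), rotate(0, -90)

key: order matters: swapping rotate(0, 180) and rotate(0, -90) lands elsewhere
start: joint angles (θ0=90°, θ1=270°, e=1)
1. rotate(0, 180) → joint angles (θ0=270°, θ1=270°, e=1)
2. rotate(0, -90) → joint angles (θ0=180°, θ1=270°, e=1)
all 36 alternatives checked — unique.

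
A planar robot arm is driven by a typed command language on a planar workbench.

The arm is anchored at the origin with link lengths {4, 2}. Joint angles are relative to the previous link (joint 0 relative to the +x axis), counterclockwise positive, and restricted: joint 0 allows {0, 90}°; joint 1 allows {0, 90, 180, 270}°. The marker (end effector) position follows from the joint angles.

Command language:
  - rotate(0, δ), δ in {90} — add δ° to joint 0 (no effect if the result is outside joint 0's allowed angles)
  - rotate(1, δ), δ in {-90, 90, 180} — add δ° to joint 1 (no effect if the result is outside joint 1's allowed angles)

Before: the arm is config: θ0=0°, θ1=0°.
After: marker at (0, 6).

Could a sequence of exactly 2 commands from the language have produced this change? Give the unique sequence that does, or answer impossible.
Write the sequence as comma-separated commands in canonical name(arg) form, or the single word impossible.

initial: config: θ0=0°, θ1=0°
[1] after rotate(0, 90): config: θ0=90°, θ1=0°
[2] after rotate(0, 90): config: θ0=90°, θ1=0°
no rival 2-sequence matches.

rotate(0, 90), rotate(0, 90)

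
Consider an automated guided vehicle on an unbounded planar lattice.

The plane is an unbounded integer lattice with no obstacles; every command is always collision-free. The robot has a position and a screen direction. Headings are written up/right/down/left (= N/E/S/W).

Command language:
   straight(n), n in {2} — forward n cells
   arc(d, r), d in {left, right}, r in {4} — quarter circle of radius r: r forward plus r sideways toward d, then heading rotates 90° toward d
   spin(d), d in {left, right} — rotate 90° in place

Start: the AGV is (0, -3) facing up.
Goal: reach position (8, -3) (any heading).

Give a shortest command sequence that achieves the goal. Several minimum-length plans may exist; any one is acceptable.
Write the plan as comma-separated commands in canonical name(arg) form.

arc(right, 4), arc(right, 4)

begin: (0, -3) facing up
t=1 arc(right, 4) ⇒ (4, 1) facing right
t=2 arc(right, 4) ⇒ (8, -3) facing down
no 1-step plan works, so 2 is optimal.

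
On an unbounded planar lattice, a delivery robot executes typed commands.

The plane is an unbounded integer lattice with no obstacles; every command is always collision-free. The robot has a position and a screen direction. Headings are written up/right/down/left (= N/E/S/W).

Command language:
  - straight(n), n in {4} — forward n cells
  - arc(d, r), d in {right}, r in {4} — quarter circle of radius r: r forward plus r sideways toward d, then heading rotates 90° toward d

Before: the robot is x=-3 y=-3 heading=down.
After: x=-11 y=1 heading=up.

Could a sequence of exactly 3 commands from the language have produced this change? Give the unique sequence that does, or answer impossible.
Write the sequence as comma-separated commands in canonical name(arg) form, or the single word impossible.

key: position moved to (-11,1) AND the heading swung to N — translation plus rotation needed
start: x=-3 y=-3 heading=down
1. arc(right, 4) → x=-7 y=-7 heading=left
2. arc(right, 4) → x=-11 y=-3 heading=up
3. straight(4) → x=-11 y=1 heading=up
no rival 3-sequence matches.

arc(right, 4), arc(right, 4), straight(4)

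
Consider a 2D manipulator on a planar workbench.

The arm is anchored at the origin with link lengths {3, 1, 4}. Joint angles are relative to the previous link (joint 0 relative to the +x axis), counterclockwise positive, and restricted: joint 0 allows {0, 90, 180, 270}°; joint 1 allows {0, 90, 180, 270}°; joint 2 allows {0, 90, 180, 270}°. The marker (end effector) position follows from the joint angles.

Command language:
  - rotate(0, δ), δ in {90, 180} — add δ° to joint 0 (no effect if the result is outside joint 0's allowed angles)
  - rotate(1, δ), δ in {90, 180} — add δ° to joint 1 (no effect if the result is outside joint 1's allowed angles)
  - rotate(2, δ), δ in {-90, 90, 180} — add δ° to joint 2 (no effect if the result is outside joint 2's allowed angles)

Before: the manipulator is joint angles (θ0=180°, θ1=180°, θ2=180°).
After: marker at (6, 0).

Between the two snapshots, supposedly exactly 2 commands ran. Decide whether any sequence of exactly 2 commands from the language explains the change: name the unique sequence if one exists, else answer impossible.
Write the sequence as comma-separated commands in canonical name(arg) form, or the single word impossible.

t0: joint angles (θ0=180°, θ1=180°, θ2=180°)
step 1 (rotate(0, 90)): joint angles (θ0=270°, θ1=180°, θ2=180°)
step 2 (rotate(0, 90)): joint angles (θ0=0°, θ1=180°, θ2=180°)
no rival 2-sequence matches.

rotate(0, 90), rotate(0, 90)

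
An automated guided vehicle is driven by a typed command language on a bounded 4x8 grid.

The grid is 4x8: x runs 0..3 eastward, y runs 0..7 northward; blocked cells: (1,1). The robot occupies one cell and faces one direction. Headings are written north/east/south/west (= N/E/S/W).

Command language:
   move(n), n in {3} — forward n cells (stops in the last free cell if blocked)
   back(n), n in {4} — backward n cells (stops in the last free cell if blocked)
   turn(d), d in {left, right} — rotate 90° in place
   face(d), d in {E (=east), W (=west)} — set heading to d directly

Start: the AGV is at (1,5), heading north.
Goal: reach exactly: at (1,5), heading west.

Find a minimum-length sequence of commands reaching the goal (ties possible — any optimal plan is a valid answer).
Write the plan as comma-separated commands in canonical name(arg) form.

start: at (1,5), heading north
step 1 (turn(left)): at (1,5), heading west
minimal: 1 command(s), checked below 1.

turn(left)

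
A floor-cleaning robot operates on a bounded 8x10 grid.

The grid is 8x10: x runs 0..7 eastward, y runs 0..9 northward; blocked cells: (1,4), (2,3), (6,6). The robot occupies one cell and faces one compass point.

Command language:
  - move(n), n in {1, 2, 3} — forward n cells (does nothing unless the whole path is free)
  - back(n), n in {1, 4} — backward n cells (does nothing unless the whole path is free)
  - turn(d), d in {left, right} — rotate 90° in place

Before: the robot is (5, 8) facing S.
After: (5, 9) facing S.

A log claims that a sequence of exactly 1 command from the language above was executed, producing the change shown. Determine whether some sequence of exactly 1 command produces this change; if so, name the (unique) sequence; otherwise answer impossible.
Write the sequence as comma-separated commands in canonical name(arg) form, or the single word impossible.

back(1)

key: still facing S — the one step turns nothing
t0: (5, 8) facing S
step 1 (back(1)): (5, 9) facing S
no other 1-command option fits: unique.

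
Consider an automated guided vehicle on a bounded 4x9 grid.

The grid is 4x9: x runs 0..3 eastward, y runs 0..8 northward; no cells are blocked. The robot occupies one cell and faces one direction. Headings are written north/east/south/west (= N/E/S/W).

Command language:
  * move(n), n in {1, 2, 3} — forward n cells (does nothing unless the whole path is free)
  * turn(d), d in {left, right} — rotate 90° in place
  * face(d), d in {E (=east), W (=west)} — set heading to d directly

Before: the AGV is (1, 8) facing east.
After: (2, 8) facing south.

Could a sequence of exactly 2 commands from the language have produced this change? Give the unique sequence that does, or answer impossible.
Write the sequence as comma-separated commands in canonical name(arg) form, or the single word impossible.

move(1), turn(right)

key: order matters: swapping move(1) and turn(right) lands elsewhere
start: (1, 8) facing east
[1] after move(1): (2, 8) facing east
[2] after turn(right): (2, 8) facing south
no rival 2-sequence matches.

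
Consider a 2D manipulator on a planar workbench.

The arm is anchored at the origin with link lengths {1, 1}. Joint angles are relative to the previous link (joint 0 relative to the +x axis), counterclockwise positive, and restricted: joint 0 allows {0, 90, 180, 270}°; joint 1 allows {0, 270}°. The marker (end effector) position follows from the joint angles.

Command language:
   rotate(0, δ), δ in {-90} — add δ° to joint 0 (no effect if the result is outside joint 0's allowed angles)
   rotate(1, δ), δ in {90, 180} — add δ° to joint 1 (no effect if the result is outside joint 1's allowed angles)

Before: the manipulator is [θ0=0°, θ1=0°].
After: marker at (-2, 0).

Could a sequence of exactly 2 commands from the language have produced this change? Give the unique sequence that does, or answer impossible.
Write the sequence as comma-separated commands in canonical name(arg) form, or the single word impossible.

initial: [θ0=0°, θ1=0°]
t=1 rotate(0, -90) ⇒ [θ0=270°, θ1=0°]
t=2 rotate(0, -90) ⇒ [θ0=180°, θ1=0°]
uniquely the one of 9 2-step routes that fits.

rotate(0, -90), rotate(0, -90)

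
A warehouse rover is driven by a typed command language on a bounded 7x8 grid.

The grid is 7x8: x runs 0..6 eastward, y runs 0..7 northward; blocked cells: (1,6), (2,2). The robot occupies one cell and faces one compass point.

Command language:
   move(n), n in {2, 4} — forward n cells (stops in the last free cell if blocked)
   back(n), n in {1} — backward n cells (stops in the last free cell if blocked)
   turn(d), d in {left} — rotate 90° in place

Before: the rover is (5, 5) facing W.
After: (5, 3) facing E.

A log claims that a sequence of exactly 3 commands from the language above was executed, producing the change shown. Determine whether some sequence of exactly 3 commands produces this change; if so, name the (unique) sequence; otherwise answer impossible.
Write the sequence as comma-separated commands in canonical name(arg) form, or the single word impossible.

turn(left), move(2), turn(left)

key: position moved to (5,3) AND the heading swung to E — translation plus rotation needed
initial: (5, 5) facing W
t=1 turn(left) ⇒ (5, 5) facing S
t=2 move(2) ⇒ (5, 3) facing S
t=3 turn(left) ⇒ (5, 3) facing E
no rival 3-sequence matches.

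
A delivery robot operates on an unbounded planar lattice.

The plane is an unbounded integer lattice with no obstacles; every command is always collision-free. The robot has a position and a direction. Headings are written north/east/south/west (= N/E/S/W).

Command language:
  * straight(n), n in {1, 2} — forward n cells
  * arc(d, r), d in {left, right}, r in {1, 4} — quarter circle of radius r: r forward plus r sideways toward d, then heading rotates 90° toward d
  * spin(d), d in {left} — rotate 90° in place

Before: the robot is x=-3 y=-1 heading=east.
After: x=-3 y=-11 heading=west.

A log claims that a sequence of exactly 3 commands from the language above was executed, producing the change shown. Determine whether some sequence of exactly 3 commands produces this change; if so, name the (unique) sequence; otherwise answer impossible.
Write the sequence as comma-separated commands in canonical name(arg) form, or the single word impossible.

arc(right, 4), straight(2), arc(right, 4)

key: cell and facing (now W) both changed — the 3 commands mix motion and turning
begin: x=-3 y=-1 heading=east
step 1 (arc(right, 4)): x=1 y=-5 heading=south
step 2 (straight(2)): x=1 y=-7 heading=south
step 3 (arc(right, 4)): x=-3 y=-11 heading=west
no other 3-command option fits: unique.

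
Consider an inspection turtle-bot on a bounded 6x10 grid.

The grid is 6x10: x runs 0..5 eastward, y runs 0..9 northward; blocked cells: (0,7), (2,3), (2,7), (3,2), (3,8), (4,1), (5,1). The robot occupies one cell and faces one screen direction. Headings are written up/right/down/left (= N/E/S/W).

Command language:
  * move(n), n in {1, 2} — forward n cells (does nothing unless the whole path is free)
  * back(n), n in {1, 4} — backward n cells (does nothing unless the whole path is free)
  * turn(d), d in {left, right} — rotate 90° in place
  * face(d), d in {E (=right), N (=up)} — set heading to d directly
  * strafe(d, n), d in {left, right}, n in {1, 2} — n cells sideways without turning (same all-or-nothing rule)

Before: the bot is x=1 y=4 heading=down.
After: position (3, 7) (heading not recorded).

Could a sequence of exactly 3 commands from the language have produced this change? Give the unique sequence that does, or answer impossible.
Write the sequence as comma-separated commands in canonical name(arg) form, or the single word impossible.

key: order matters: swapping strafe(left, 2) and back(4) lands elsewhere
t0: x=1 y=4 heading=down
[1] after strafe(left, 2): x=3 y=4 heading=down
[2] after move(1): x=3 y=3 heading=down
[3] after back(4): x=3 y=7 heading=down
no rival 3-sequence matches.

strafe(left, 2), move(1), back(4)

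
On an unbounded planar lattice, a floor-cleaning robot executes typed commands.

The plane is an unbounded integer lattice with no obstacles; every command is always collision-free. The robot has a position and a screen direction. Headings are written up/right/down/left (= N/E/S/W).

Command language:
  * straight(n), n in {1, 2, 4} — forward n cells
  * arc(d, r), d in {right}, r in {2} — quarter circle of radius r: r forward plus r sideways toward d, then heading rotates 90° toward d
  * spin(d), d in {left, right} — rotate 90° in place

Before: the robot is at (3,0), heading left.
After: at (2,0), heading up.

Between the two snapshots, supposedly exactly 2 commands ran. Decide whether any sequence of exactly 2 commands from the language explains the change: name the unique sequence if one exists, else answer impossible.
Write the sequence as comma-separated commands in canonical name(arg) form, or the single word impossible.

straight(1), spin(right)

key: position moved to (2,0) AND the heading swung to N — translation plus rotation needed
from: at (3,0), heading left
step 1 (straight(1)): at (2,0), heading left
step 2 (spin(right)): at (2,0), heading up
no rival 2-sequence matches.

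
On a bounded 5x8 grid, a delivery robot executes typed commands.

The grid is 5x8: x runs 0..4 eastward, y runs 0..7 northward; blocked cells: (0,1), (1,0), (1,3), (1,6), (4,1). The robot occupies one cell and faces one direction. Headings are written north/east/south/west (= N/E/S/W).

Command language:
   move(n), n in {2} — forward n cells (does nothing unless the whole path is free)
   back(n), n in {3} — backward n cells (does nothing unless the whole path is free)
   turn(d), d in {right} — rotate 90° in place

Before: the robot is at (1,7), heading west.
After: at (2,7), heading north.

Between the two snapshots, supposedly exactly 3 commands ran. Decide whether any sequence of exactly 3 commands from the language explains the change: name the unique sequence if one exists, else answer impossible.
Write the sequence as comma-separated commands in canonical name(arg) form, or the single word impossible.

key: order matters: swapping back(3) and turn(right) lands elsewhere
t0: at (1,7), heading west
1. back(3) → at (4,7), heading west
2. move(2) → at (2,7), heading west
3. turn(right) → at (2,7), heading north
uniquely the one of 27 3-step routes that fits.

back(3), move(2), turn(right)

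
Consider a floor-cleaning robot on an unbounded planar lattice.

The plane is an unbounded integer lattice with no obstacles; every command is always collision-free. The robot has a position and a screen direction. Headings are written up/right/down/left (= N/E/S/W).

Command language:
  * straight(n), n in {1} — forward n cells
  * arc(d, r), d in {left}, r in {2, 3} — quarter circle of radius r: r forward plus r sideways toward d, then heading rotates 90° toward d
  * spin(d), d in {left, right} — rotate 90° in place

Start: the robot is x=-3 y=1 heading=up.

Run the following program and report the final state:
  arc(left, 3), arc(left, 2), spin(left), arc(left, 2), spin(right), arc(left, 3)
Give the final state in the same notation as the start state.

t0: x=-3 y=1 heading=up
t=1 arc(left, 3) ⇒ x=-6 y=4 heading=left
t=2 arc(left, 2) ⇒ x=-8 y=2 heading=down
t=3 spin(left) ⇒ x=-8 y=2 heading=right
t=4 arc(left, 2) ⇒ x=-6 y=4 heading=up
t=5 spin(right) ⇒ x=-6 y=4 heading=right
t=6 arc(left, 3) ⇒ x=-3 y=7 heading=up

x=-3 y=7 heading=up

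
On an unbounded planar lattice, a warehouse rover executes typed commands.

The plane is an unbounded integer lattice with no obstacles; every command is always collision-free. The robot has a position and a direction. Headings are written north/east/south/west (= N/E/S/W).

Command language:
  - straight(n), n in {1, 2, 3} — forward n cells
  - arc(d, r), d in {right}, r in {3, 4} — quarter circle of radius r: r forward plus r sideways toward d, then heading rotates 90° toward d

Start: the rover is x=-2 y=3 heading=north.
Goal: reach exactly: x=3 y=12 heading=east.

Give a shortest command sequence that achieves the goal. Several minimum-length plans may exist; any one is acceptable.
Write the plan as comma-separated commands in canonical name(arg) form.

start: x=-2 y=3 heading=north
step 1 (straight(3)): x=-2 y=6 heading=north
step 2 (straight(3)): x=-2 y=9 heading=north
step 3 (arc(right, 3)): x=1 y=12 heading=east
step 4 (straight(2)): x=3 y=12 heading=east
shorter routes all fall short; 4 is best.

straight(3), straight(3), arc(right, 3), straight(2)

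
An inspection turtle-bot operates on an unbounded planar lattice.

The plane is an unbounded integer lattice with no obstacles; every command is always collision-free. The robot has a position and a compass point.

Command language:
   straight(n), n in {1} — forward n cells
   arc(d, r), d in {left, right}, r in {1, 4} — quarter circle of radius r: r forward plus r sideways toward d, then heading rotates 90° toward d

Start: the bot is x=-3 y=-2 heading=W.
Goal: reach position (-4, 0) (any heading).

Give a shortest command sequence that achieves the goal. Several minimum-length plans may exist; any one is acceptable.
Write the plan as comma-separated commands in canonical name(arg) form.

t0: x=-3 y=-2 heading=W
1. arc(right, 1) → x=-4 y=-1 heading=N
2. straight(1) → x=-4 y=0 heading=N
minimal: 2 command(s), checked below 2.

arc(right, 1), straight(1)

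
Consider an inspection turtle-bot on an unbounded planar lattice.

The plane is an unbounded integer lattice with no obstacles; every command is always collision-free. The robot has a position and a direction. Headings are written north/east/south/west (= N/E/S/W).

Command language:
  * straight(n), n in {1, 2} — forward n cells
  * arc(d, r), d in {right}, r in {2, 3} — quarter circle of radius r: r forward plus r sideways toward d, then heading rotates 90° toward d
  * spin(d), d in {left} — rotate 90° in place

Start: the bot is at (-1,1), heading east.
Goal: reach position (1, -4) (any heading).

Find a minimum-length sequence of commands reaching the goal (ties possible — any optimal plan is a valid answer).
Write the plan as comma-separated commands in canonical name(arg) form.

initial: at (-1,1), heading east
t=1 arc(right, 2) ⇒ at (1,-1), heading south
t=2 straight(1) ⇒ at (1,-2), heading south
t=3 straight(2) ⇒ at (1,-4), heading south
nothing shorter than 3 reaches the goal.

arc(right, 2), straight(1), straight(2)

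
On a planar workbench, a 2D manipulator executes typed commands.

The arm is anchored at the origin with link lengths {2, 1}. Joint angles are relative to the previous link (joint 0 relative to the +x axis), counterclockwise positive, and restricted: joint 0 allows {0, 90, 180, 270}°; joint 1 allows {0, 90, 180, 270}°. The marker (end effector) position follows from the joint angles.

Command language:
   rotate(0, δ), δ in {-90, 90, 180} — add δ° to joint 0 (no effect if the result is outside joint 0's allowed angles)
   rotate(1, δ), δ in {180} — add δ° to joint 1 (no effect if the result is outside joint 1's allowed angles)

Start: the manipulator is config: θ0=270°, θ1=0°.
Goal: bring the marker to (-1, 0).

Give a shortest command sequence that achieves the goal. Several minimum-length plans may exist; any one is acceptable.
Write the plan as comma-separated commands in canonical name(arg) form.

start: config: θ0=270°, θ1=0°
step 1 (rotate(0, -90)): config: θ0=180°, θ1=0°
step 2 (rotate(1, 180)): config: θ0=180°, θ1=180°
nothing shorter than 2 reaches the goal.

rotate(0, -90), rotate(1, 180)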